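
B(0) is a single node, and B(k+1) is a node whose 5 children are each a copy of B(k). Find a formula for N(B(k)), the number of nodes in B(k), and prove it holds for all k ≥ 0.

Claim: N(B(k)) = (5^{k+1} − 1)/4.

Base case: N(B(0)) = 1, and (5^{0+1} − 1)/4 = 1.
Assume N(B(m)) = (5^{m+1} − 1)/4.
Then N(B(m+1)) = 1 + 5N(B(m)) = 1 + 5·(5^{m+1} − 1)/4 = 1 + (5^{m+2} − 5)/4 = (4 + 5^{m+2} − 5)/4 = (5^{m+2} − 1)/4.
So the formula holds for m+1, and by induction N(B(k)) = (5^{k+1} − 1)/4 for all k ≥ 0.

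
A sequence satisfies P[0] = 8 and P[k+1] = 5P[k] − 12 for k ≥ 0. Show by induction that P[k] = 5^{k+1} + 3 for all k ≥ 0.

Base case: P[0] = 8, and 5^{0+1} + 3 = 5 + 3 = 8.
Assume P[m] = 5^{m+1} + 3 for some m ≥ 0.
Then P[m+1] = 5P[m] − 12 = 5·(5^{m+1} + 3) − 12 = 5^{m+2} + 15 − 12 = 5^{m+2} + 3.
This completes the inductive step, so P[k] = 5^{k+1} + 3 for all k ≥ 0.

P[k] = 5^{k+1} + 3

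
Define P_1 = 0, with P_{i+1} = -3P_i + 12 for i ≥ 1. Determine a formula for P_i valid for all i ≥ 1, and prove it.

Claim: P_i = (-3)^i + 3.

Base case: P_1 = 0, and (-3)^1 + 3 = -3 + 3 = 0.
Assume P_m = (-3)^m + 3 for some m ≥ 1.
Then P_{m+1} = -3P_m + 12 = -3·((-3)^m + 3) + 12 = -3·(-3)^m − 9 + 12 = (-3)^{m+1} + 3.
By induction, P_i = (-3)^i + 3 for all i ≥ 1.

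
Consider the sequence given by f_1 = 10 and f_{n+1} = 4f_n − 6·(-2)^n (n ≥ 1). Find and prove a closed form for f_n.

Claim: f_n = 3·4^n + (-2)^n.

Base case: f_1 = 10, and 3·4^1 + (-2)^1 = 12 − 2 = 10.
Assume f_m = 3·4^m + (-2)^m for some m ≥ 1.
Then f_{m+1} = 4f_m − 6·(-2)^m = 4·(3·4^m + (-2)^m) − 6·(-2)^m = 3·4^{m+1} + 4·(-2)^m − 6·(-2)^m = 3·4^{m+1} − 2·(-2)^m = 3·4^{m+1} + (-2)^{m+1}.
By induction, f_n = 3·4^n + (-2)^n for all n ≥ 1.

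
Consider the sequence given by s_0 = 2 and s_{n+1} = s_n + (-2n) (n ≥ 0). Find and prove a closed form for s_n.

Claim: s_n = -n^2 + n + 2.

Base case: s_0 = 2, and -0^2 + 0 + 2 = 2.
Assume s_r = -r^2 + r + 2.
Then s_{r+1} = s_r + (-2r) = (-r^2 + r + 2) + (-2r) = -r^2 − r + 2,
and -(r+1)^2 + (r+1) + 2 = -r^2 − r + 2.
Hence s_n = -n^2 + n + 2 for every n ≥ 0, by induction.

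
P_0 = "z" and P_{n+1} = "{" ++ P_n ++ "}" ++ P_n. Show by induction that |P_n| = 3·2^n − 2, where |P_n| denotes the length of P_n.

Base case: |P_0| = 1, and 3·2^0 − 2 = 1.
Assume |P_k| = 3·2^k − 2.
Then |P_{k+1}| = 1 + |P_k| + 1 + |P_k| = 2|P_k| + 2 = 2(3·2^k − 2) + 2 = 3·2^{k+1} − 4 + 2 = 3·2^{k+1} − 2.
This completes the inductive step, so |P_n| = 3·2^n − 2 for all n ≥ 0.

|P_n| = 3·2^n − 2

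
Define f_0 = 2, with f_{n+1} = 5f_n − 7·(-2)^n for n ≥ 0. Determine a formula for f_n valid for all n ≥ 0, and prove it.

Claim: f_n = 5^n + (-2)^n.

Base case: f_0 = 2, and 5^0 + (-2)^0 = 1 + 1 = 2.
Assume f_j = 5^j + (-2)^j for some j ≥ 0.
Then f_{j+1} = 5f_j − 7·(-2)^j = 5·(5^j + (-2)^j) − 7·(-2)^j = 5^{j+1} + 5·(-2)^j − 7·(-2)^j = 5^{j+1} − 2·(-2)^j = 5^{j+1} + (-2)^{j+1}.
So the formula holds for j+1, and by induction f_n = 5^n + (-2)^n for all n ≥ 0.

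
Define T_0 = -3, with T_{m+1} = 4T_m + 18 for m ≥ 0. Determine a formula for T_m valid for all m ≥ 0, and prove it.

Claim: T_m = 3·4^m − 6.

Base case: T_0 = -3, and 3·4^0 − 6 = 3 − 6 = -3.
Assume T_k = 3·4^k − 6 for some k ≥ 0.
Then T_{k+1} = 4T_k + 18 = 4·(3·4^k − 6) + 18 = 12·4^k − 24 + 18 = 3·4^{k+1} − 6.
This completes the inductive step, so T_m = 3·4^m − 6 for all m ≥ 0.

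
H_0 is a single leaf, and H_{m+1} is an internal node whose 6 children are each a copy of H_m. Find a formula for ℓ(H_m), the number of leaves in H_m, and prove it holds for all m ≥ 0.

Claim: ℓ(H_m) = 6^m.

Base case: ℓ(H_0) = 1, and 6^0 = 1.
Assume ℓ(H_r) = 6^r.
Then ℓ(H_{r+1}) = 6·ℓ(H_r) = 6·6^r = 6^{r+1}.
Hence ℓ(H_m) = 6^m for every m ≥ 0, by induction.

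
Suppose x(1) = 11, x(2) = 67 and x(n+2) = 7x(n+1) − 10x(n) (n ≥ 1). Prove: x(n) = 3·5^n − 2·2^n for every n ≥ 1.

Base cases: x(1) = 11 and 3·5^1 − 2·2^1 = 11; x(2) = 67 and 3·5^2 − 2·2^2 = 67.
Assume x(j) = 3·5^j − 2·2^j for all 1 ≤ j ≤ k, where k ≥ 2.
Then x(k+1) = 7x(k) − 10x(k−1) = 7·(3·5^k − 2·2^k) − 10·(3·5^{k−1} − 2·2^{k−1}) = 3·(7·5 − 10)5^{k−1} − 2·(7·2 − 10)2^{k−1} = 75·5^{k−1} − 8·2^{k−1} = 3·5^{k+1} − 2·2^{k+1}.
So the formula holds for k+1, and by strong induction x(n) = 3·5^n − 2·2^n for all n ≥ 1.

x(n) = 3·5^n − 2·2^n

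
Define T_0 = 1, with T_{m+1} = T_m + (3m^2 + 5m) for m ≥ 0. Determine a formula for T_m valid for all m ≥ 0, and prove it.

Claim: T_m = m^3 + m^2 − 2m + 1.

Base case: T_0 = 1, and 0^3 + 0^2 − 2·0 + 1 = 1.
Assume T_j = j^3 + j^2 − 2j + 1.
Then T_{j+1} = T_j + (3j^2 + 5j) = (j^3 + j^2 − 2j + 1) + (3j^2 + 5j) = j^3 + 4j^2 + 3j + 1,
and (j+1)^3 + (j+1)^2 − 2·(j+1) + 1 = j^3 + 4j^2 + 3j + 1.
This completes the inductive step, so T_m = m^3 + m^2 − 2m + 1 for all m ≥ 0.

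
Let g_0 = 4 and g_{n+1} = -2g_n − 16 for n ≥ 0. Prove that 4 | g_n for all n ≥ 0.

Base case: g_0 = 4 = 4·1, so 4 | g_0.
Assume 4 | g_r, so g_r = 4t for some integer t.
Then g_{r+1} = -2g_r − 16 = -2·(4t) − 16 = 4(-2t − 4), so 4 | g_{r+1}.
So the property holds for r+1, and by induction 4 | g_n for all n ≥ 0.

4 | g_n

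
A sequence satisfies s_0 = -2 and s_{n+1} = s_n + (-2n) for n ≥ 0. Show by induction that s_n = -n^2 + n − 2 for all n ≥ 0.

Base case: s_0 = -2, and -0^2 + 0 − 2 = -2.
Assume s_m = -m^2 + m − 2.
Then s_{m+1} = s_m + (-2m) = (-m^2 + m − 2) + (-2m) = -m^2 − m − 2,
and -(m+1)^2 + (m+1) − 2 = -m^2 − m − 2.
Hence s_n = -n^2 + n − 2 for every n ≥ 0, by induction.

s_n = -n^2 + n − 2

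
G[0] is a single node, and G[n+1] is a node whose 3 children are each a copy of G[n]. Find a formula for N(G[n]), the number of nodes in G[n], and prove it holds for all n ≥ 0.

Claim: N(G[n]) = (3^{n+1} − 1)/2.

Base case: N(G[0]) = 1, and (3^{0+1} − 1)/2 = 1.
Assume N(G[j]) = (3^{j+1} − 1)/2.
Then N(G[j+1]) = 1 + 3N(G[j]) = 1 + 3·(3^{j+1} − 1)/2 = 1 + (3^{j+2} − 3)/2 = (2 + 3^{j+2} − 3)/2 = (3^{j+2} − 1)/2.
This completes the inductive step, so N(G[n]) = (3^{n+1} − 1)/2 for all n ≥ 0.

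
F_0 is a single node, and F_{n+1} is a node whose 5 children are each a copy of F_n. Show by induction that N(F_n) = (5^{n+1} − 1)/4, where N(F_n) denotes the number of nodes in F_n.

Base case: N(F_0) = 1, and (5^{0+1} − 1)/4 = 1.
Assume N(F_k) = (5^{k+1} − 1)/4.
Then N(F_{k+1}) = 1 + 5N(F_k) = 1 + 5·(5^{k+1} − 1)/4 = 1 + (5^{k+2} − 5)/4 = (4 + 5^{k+2} − 5)/4 = (5^{k+2} − 1)/4.
This completes the inductive step, so N(F_n) = (5^{n+1} − 1)/4 for all n ≥ 0.

N(F_n) = (5^{n+1} − 1)/4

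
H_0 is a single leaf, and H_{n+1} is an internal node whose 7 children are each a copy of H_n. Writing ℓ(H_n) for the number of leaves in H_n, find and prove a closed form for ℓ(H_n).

Claim: ℓ(H_n) = 7^n.

Base case: ℓ(H_0) = 1, and 7^0 = 1.
Assume ℓ(H_r) = 7^r.
Then ℓ(H_{r+1}) = 7·ℓ(H_r) = 7·7^r = 7^{r+1}.
Hence ℓ(H_n) = 7^n for every n ≥ 0, by induction.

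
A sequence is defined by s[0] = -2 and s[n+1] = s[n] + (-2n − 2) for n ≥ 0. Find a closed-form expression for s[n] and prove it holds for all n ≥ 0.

Claim: s[n] = -n^2 − n − 2.

Base case: s[0] = -2, and -0^2 − 0 − 2 = -2.
Assume s[j] = -j^2 − j − 2.
Then s[j+1] = s[j] + (-2j − 2) = (-j^2 − j − 2) + (-2j − 2) = -j^2 − 3j − 4,
and -(j+1)^2 − (j+1) − 2 = -j^2 − 3j − 4.
By induction, s[n] = -n^2 − n − 2 for all n ≥ 0.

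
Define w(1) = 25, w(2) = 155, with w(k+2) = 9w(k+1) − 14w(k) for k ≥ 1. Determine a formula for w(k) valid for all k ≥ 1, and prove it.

Claim: w(k) = 3·7^k + 2·2^k.

Base cases: w(1) = 25 and 3·7^1 + 2·2^1 = 25; w(2) = 155 and 3·7^2 + 2·2^2 = 155.
Assume w(j) = 3·7^j + 2·2^j for all 1 ≤ j ≤ r, where r ≥ 2.
Then w(r+1) = 9w(r) − 14w(r−1) = 9·(3·7^r + 2·2^r) − 14·(3·7^{r−1} + 2·2^{r−1}) = 3·(9·7 − 14)7^{r−1} + 2·(9·2 − 14)2^{r−1} = 147·7^{r−1} + 8·2^{r−1} = 3·7^{r+1} + 2·2^{r+1}.
So the formula holds for r+1, and by strong induction w(k) = 3·7^k + 2·2^k for all k ≥ 1.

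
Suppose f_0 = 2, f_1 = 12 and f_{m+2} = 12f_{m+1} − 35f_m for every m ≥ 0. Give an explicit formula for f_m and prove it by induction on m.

Claim: f_m = 7^m + 5^m.

Base cases: f_0 = 2 and 7^0 + 5^0 = 2; f_1 = 12 and 7^1 + 5^1 = 12.
Assume f_j = 7^j + 5^j for all 0 ≤ j ≤ r, where r ≥ 1.
Then f_{r+1} = 12f_r − 35f_{r−1} = 12·(7^r + 5^r) − 35·(7^{r−1} + 5^{r−1}) = (12·7 − 35)7^{r−1} + (12·5 − 35)5^{r−1} = 49·7^{r−1} + 25·5^{r−1} = 7^{r+1} + 5^{r+1}.
So the formula holds for r+1, and by strong induction f_m = 7^m + 5^m for all m ≥ 0.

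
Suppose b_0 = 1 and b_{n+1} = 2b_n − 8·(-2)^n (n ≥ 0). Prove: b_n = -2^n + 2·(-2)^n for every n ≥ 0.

Base case: b_0 = 1, and -2^0 + 2·(-2)^0 = -1 + 2 = 1.
Assume b_m = -2^m + 2·(-2)^m for some m ≥ 0.
Then b_{m+1} = 2b_m − 8·(-2)^m = 2·(-2^m + 2·(-2)^m) − 8·(-2)^m = -2^{m+1} + 4·(-2)^m − 8·(-2)^m = -2^{m+1} − 4·(-2)^m = -2^{m+1} + 2·(-2)^{m+1}.
By induction, b_n = -2^n + 2·(-2)^n for all n ≥ 0.

b_n = -2^n + 2·(-2)^n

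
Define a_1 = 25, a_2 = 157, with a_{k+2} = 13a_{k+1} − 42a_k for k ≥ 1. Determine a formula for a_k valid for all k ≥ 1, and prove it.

Claim: a_k = 3·6^k + 7^k.

Base cases: a_1 = 25 and 3·6^1 + 7^1 = 25; a_2 = 157 and 3·6^2 + 7^2 = 157.
Assume a_i = 3·6^i + 7^i for all 1 ≤ i ≤ j, where j ≥ 2.
Then a_{j+1} = 13a_j − 42a_{j−1} = 13·(3·6^j + 7^j) − 42·(3·6^{j−1} + 7^{j−1}) = 3·(13·6 − 42)6^{j−1} + (13·7 − 42)7^{j−1} = 108·6^{j−1} + 49·7^{j−1} = 3·6^{j+1} + 7^{j+1}.
This completes the inductive step, so a_k = 3·6^k + 7^k for all k ≥ 1.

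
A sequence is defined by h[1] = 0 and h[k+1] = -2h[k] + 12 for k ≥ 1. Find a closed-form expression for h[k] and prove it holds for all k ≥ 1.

Claim: h[k] = 2·(-2)^k + 4.

Base case: h[1] = 0, and 2·(-2)^1 + 4 = -4 + 4 = 0.
Assume h[r] = 2·(-2)^r + 4 for some r ≥ 1.
Then h[r+1] = -2h[r] + 12 = -2·(2·(-2)^r + 4) + 12 = -4·(-2)^r − 8 + 12 = 2·(-2)^{r+1} + 4.
Hence h[k] = 2·(-2)^k + 4 for every k ≥ 1, by induction.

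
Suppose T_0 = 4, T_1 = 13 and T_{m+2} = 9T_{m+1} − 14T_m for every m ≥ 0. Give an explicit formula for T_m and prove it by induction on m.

Claim: T_m = 3·2^m + 7^m.

Base cases: T_0 = 4 and 3·2^0 + 7^0 = 4; T_1 = 13 and 3·2^1 + 7^1 = 13.
Assume T_j = 3·2^j + 7^j for all 0 ≤ j ≤ k, where k ≥ 1.
Then T_{k+1} = 9T_k − 14T_{k−1} = 9·(3·2^k + 7^k) − 14·(3·2^{k−1} + 7^{k−1}) = 3·(9·2 − 14)2^{k−1} + (9·7 − 14)7^{k−1} = 12·2^{k−1} + 49·7^{k−1} = 3·2^{k+1} + 7^{k+1}.
Hence T_m = 3·2^m + 7^m for every m ≥ 0, by strong induction.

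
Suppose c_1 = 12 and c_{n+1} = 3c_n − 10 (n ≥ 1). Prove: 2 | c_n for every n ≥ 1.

Base case: c_1 = 12 = 2·6, so 2 | c_1.
Assume 2 | c_r, so c_r = 2t for some integer t.
Then c_{r+1} = 3c_r − 10 = 3·(2t) − 10 = 2(3t − 5), so 2 | c_{r+1}.
Hence 2 | c_n for every n ≥ 1, by induction.

2 | c_n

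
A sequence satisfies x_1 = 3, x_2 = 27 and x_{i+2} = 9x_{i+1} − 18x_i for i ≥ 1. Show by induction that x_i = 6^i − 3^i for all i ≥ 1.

Base cases: x_1 = 3 and 6^1 − 3^1 = 3; x_2 = 27 and 6^2 − 3^2 = 27.
Assume x_j = 6^j − 3^j for all 1 ≤ j ≤ r, where r ≥ 2.
Then x_{r+1} = 9x_r − 18x_{r−1} = 9·(6^r − 3^r) − 18·(6^{r−1} − 3^{r−1}) = (9·6 − 18)6^{r−1} − (9·3 − 18)3^{r−1} = 36·6^{r−1} − 9·3^{r−1} = 6^{r+1} − 3^{r+1}.
By strong induction, x_i = 6^i − 3^i for all i ≥ 1.

x_i = 6^i − 3^i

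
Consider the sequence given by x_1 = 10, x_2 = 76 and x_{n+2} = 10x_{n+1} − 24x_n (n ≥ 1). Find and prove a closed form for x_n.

Claim: x_n = 3·6^n − 2·4^n.

Base cases: x_1 = 10 and 3·6^1 − 2·4^1 = 10; x_2 = 76 and 3·6^2 − 2·4^2 = 76.
Assume x_j = 3·6^j − 2·4^j for all 1 ≤ j ≤ r, where r ≥ 2.
Then x_{r+1} = 10x_r − 24x_{r−1} = 10·(3·6^r − 2·4^r) − 24·(3·6^{r−1} − 2·4^{r−1}) = 3·(10·6 − 24)6^{r−1} − 2·(10·4 − 24)4^{r−1} = 108·6^{r−1} − 32·4^{r−1} = 3·6^{r+1} − 2·4^{r+1}.
By strong induction, x_n = 3·6^n − 2·4^n for all n ≥ 1.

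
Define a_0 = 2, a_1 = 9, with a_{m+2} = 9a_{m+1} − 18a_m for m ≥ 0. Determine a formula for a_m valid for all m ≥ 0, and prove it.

Claim: a_m = 6^m + 3^m.

Base cases: a_0 = 2 and 6^0 + 3^0 = 2; a_1 = 9 and 6^1 + 3^1 = 9.
Assume a_i = 6^i + 3^i for all 0 ≤ i ≤ j, where j ≥ 1.
Then a_{j+1} = 9a_j − 18a_{j−1} = 9·(6^j + 3^j) − 18·(6^{j−1} + 3^{j−1}) = (9·6 − 18)6^{j−1} + (9·3 − 18)3^{j−1} = 36·6^{j−1} + 9·3^{j−1} = 6^{j+1} + 3^{j+1}.
Hence a_m = 6^m + 3^m for every m ≥ 0, by strong induction.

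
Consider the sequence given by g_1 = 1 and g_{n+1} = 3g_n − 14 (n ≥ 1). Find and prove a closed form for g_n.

Claim: g_n = -2·3^n + 7.

Base case: g_1 = 1, and -2·3^1 + 7 = -6 + 7 = 1.
Assume g_k = -2·3^k + 7 for some k ≥ 1.
Then g_{k+1} = 3g_k − 14 = 3·(-2·3^k + 7) − 14 = -6·3^k + 21 − 14 = -2·3^{k+1} + 7.
So the formula holds for k+1, and by induction g_n = -2·3^n + 7 for all n ≥ 1.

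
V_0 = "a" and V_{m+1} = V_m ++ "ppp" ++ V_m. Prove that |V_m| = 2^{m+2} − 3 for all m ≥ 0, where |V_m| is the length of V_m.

Base case: |V_0| = 1, and 2^{0+2} − 3 = 1.
Assume |V_k| = 2^{k+2} − 3.
Then |V_{k+1}| = |V_k| + 3 + |V_k| = 2|V_k| + 3 = 2(2^{k+2} − 3) + 3 = 2^{k+3} − 6 + 3 = 2^{k+3} − 3.
By induction, |V_m| = 2^{m+2} − 3 for all m ≥ 0.

|V_m| = 2^{m+2} − 3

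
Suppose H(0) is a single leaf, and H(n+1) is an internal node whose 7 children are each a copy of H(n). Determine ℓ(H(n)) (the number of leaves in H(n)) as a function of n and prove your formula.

Claim: ℓ(H(n)) = 7^n.

Base case: ℓ(H(0)) = 1, and 7^0 = 1.
Assume ℓ(H(r)) = 7^r.
Then ℓ(H(r+1)) = 7·ℓ(H(r)) = 7·7^r = 7^{r+1}.
By induction, ℓ(H(n)) = 7^n for all n ≥ 0.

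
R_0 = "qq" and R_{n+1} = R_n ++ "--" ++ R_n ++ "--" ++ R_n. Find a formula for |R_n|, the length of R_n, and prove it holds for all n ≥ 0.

Claim: |R_n| = 4·3^n − 2.

Base case: |R_0| = 2, and 4·3^0 − 2 = 2.
Assume |R_k| = 4·3^k − 2.
Then |R_{k+1}| = 3|R_k| + 4 = 3(4·3^k − 2) + 4 = 4·3^{k+1} − 6 + 4 = 4·3^{k+1} − 2.
Hence |R_n| = 4·3^n − 2 for every n ≥ 0, by induction.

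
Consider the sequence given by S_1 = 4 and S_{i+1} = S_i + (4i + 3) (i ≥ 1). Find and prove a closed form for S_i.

Claim: S_i = 2i^2 + i + 1.

Base case: S_1 = 4, and 2·1^2 + 1 + 1 = 4.
Assume S_r = 2r^2 + r + 1.
Then S_{r+1} = S_r + (4r + 3) = (2r^2 + r + 1) + (4r + 3) = 2r^2 + 5r + 4,
and 2·(r+1)^2 + (r+1) + 1 = 2r^2 + 5r + 4.
By induction, S_i = 2i^2 + i + 1 for all i ≥ 1.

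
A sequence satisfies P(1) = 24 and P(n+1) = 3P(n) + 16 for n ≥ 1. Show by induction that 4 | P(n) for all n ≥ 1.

Base case: P(1) = 24 = 4·6, so 4 | P(1).
Assume 4 | P(m), so P(m) = 4t for some integer t.
Then P(m+1) = 3P(m) + 16 = 3·(4t) + 16 = 4(3t + 4), so 4 | P(m+1).
So the property holds for m+1, and by induction 4 | P(n) for all n ≥ 1.

4 | P(n)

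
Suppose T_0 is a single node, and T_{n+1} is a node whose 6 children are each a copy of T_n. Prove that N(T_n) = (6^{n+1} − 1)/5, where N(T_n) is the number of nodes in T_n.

Base case: N(T_0) = 1, and (6^{0+1} − 1)/5 = 1.
Assume N(T_r) = (6^{r+1} − 1)/5.
Then N(T_{r+1}) = 1 + 6N(T_r) = 1 + 6·(6^{r+1} − 1)/5 = 1 + (6^{r+2} − 6)/5 = (5 + 6^{r+2} − 6)/5 = (6^{r+2} − 1)/5.
Hence N(T_n) = (6^{n+1} − 1)/5 for every n ≥ 0, by induction.

N(T_n) = (6^{n+1} − 1)/5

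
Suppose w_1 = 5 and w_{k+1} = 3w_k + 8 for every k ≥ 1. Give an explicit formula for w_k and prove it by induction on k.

Claim: w_k = 3^{k+1} − 4.

Base case: w_1 = 5, and 3^{1+1} − 4 = 9 − 4 = 5.
Assume w_r = 3^{r+1} − 4 for some r ≥ 1.
Then w_{r+1} = 3w_r + 8 = 3·(3^{r+1} − 4) + 8 = 3^{r+2} − 12 + 8 = 3^{r+2} − 4.
Hence w_k = 3^{k+1} − 4 for every k ≥ 1, by induction.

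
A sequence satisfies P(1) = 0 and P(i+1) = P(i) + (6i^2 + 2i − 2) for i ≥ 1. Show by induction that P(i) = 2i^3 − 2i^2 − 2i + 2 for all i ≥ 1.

Base case: P(1) = 0, and 2·1^3 − 2·1^2 − 2·1 + 2 = 0.
Assume P(j) = 2j^3 − 2j^2 − 2j + 2.
Then P(j+1) = P(j) + (6j^2 + 2j − 2) = (2j^3 − 2j^2 − 2j + 2) + (6j^2 + 2j − 2) = 2j^3 + 4j^2,
and 2·(j+1)^3 − 2·(j+1)^2 − 2·(j+1) + 2 = 2j^3 + 4j^2.
This completes the inductive step, so P(i) = 2i^3 − 2i^2 − 2i + 2 for all i ≥ 1.

P(i) = 2i^3 − 2i^2 − 2i + 2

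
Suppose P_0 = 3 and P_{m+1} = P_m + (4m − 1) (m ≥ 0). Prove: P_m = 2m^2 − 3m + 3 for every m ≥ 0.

Base case: P_0 = 3, and 2·0^2 − 3·0 + 3 = 3.
Assume P_j = 2j^2 − 3j + 3.
Then P_{j+1} = P_j + (4j − 1) = (2j^2 − 3j + 3) + (4j − 1) = 2j^2 + j + 2,
and 2·(j+1)^2 − 3·(j+1) + 3 = 2j^2 + j + 2.
By induction, P_m = 2m^2 − 3m + 3 for all m ≥ 0.

P_m = 2m^2 − 3m + 3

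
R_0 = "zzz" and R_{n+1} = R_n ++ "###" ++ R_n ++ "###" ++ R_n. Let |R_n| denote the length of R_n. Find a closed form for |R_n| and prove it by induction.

Claim: |R_n| = 6·3^n − 3.

Base case: |R_0| = 3, and 6·3^0 − 3 = 3.
Assume |R_r| = 6·3^r − 3.
Then |R_{r+1}| = 3|R_r| + 6 = 3(6·3^r − 3) + 6 = 6·3^{r+1} − 9 + 6 = 6·3^{r+1} − 3.
Hence |R_n| = 6·3^n − 3 for every n ≥ 0, by induction.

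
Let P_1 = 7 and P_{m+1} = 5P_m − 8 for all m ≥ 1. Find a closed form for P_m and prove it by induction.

Claim: P_m = 5^m + 2.

Base case: P_1 = 7, and 5^1 + 2 = 5 + 2 = 7.
Assume P_j = 5^j + 2 for some j ≥ 1.
Then P_{j+1} = 5P_j − 8 = 5·(5^j + 2) − 8 = 5^{j+1} + 10 − 8 = 5^{j+1} + 2.
This completes the inductive step, so P_m = 5^m + 2 for all m ≥ 1.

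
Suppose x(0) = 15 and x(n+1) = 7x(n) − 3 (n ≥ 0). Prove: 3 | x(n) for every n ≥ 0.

Base case: x(0) = 15 = 3·5, so 3 | x(0).
Assume 3 | x(r), so x(r) = 3t for some integer t.
Then x(r+1) = 7x(r) − 3 = 7·(3t) − 3 = 3(7t − 1), so 3 | x(r+1).
This completes the inductive step, so 3 | x(n) for all n ≥ 0.

3 | x(n)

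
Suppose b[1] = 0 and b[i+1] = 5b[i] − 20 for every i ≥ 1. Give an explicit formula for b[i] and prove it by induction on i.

Claim: b[i] = -5^i + 5.

Base case: b[1] = 0, and -5^1 + 5 = -5 + 5 = 0.
Assume b[r] = -5^r + 5 for some r ≥ 1.
Then b[r+1] = 5b[r] − 20 = 5·(-5^r + 5) − 20 = -5^{r+1} + 25 − 20 = -5^{r+1} + 5.
By induction, b[i] = -5^i + 5 for all i ≥ 1.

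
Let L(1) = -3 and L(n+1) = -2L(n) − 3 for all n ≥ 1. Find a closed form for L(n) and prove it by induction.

Claim: L(n) = (-2)^n − 1.

Base case: L(1) = -3, and (-2)^1 − 1 = -2 − 1 = -3.
Assume L(k) = (-2)^k − 1 for some k ≥ 1.
Then L(k+1) = -2L(k) − 3 = -2·((-2)^k − 1) − 3 = -2·(-2)^k + 2 − 3 = (-2)^{k+1} − 1.
This completes the inductive step, so L(n) = (-2)^n − 1 for all n ≥ 1.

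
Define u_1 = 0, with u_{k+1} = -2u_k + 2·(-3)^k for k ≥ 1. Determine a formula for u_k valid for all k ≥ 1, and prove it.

Claim: u_k = 3·(-2)^k − 2·(-3)^k.

Base case: u_1 = 0, and 3·(-2)^1 − 2·(-3)^1 = -6 + 6 = 0.
Assume u_r = 3·(-2)^r − 2·(-3)^r for some r ≥ 1.
Then u_{r+1} = -2u_r + 2·(-3)^r = -2·(3·(-2)^r − 2·(-3)^r) + 2·(-3)^r = 3·(-2)^{r+1} + 4·(-3)^r + 2·(-3)^r = 3·(-2)^{r+1} + 6·(-3)^r = 3·(-2)^{r+1} − 2·(-3)^{r+1}.
So the formula holds for r+1, and by induction u_k = 3·(-2)^k − 2·(-3)^k for all k ≥ 1.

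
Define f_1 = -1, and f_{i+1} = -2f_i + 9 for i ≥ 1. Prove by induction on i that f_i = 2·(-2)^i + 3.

Base case: f_1 = -1, and 2·(-2)^1 + 3 = -4 + 3 = -1.
Assume f_j = 2·(-2)^j + 3 for some j ≥ 1.
Then f_{j+1} = -2f_j + 9 = -2·(2·(-2)^j + 3) + 9 = -4·(-2)^j − 6 + 9 = 2·(-2)^{j+1} + 3.
This completes the inductive step, so f_i = 2·(-2)^i + 3 for all i ≥ 1.

f_i = 2·(-2)^i + 3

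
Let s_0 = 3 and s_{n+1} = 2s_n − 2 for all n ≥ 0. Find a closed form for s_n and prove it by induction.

Claim: s_n = 2^n + 2.

Base case: s_0 = 3, and 2^0 + 2 = 1 + 2 = 3.
Assume s_m = 2^m + 2 for some m ≥ 0.
Then s_{m+1} = 2s_m − 2 = 2·(2^m + 2) − 2 = 2^{m+1} + 4 − 2 = 2^{m+1} + 2.
Hence s_n = 2^n + 2 for every n ≥ 0, by induction.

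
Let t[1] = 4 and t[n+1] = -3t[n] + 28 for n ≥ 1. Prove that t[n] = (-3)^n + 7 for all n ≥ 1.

Base case: t[1] = 4, and (-3)^1 + 7 = -3 + 7 = 4.
Assume t[r] = (-3)^r + 7 for some r ≥ 1.
Then t[r+1] = -3t[r] + 28 = -3·((-3)^r + 7) + 28 = -3·(-3)^r − 21 + 28 = (-3)^{r+1} + 7.
Hence t[n] = (-3)^n + 7 for every n ≥ 1, by induction.

t[n] = (-3)^n + 7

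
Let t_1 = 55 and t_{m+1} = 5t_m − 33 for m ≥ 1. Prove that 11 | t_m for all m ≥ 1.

Base case: t_1 = 55 = 11·5, so 11 | t_1.
Assume 11 | t_j, so t_j = 11s for some integer s.
Then t_{j+1} = 5t_j − 33 = 5·(11s) − 33 = 11(5s − 3), so 11 | t_{j+1}.
This completes the inductive step, so 11 | t_m for all m ≥ 1.

11 | t_m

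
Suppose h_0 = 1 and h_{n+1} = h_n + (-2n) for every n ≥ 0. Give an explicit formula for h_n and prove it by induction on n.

Claim: h_n = -n^2 + n + 1.

Base case: h_0 = 1, and -0^2 + 0 + 1 = 1.
Assume h_m = -m^2 + m + 1.
Then h_{m+1} = h_m + (-2m) = (-m^2 + m + 1) + (-2m) = -m^2 − m + 1,
and -(m+1)^2 + (m+1) + 1 = -m^2 − m + 1.
Hence h_n = -n^2 + n + 1 for every n ≥ 0, by induction.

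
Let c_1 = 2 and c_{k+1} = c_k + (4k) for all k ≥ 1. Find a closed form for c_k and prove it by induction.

Claim: c_k = 2k^2 − 2k + 2.

Base case: c_1 = 2, and 2·1^2 − 2·1 + 2 = 2.
Assume c_r = 2r^2 − 2r + 2.
Then c_{r+1} = c_r + (4r) = (2r^2 − 2r + 2) + (4r) = 2r^2 + 2r + 2,
and 2·(r+1)^2 − 2·(r+1) + 2 = 2r^2 + 2r + 2.
This completes the inductive step, so c_k = 2k^2 − 2k + 2 for all k ≥ 1.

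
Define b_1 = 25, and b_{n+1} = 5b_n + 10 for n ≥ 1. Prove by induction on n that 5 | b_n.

Base case: b_1 = 25 = 5·5, so 5 | b_1.
Assume 5 | b_r, so b_r = 5t for some integer t.
Then b_{r+1} = 5b_r + 10 = 5·(5t) + 10 = 5(5t + 2), so 5 | b_{r+1}.
Hence 5 | b_n for every n ≥ 1, by induction.

5 | b_n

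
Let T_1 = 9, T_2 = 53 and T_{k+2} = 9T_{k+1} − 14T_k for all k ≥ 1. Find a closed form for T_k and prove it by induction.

Claim: T_k = 2^k + 7^k.

Base cases: T_1 = 9 and 2^1 + 7^1 = 9; T_2 = 53 and 2^2 + 7^2 = 53.
Assume T_j = 2^j + 7^j for all 1 ≤ j ≤ m, where m ≥ 2.
Then T_{m+1} = 9T_m − 14T_{m−1} = 9·(2^m + 7^m) − 14·(2^{m−1} + 7^{m−1}) = (9·2 − 14)2^{m−1} + (9·7 − 14)7^{m−1} = 4·2^{m−1} + 49·7^{m−1} = 2^{m+1} + 7^{m+1}.
By strong induction, T_k = 2^k + 7^k for all k ≥ 1.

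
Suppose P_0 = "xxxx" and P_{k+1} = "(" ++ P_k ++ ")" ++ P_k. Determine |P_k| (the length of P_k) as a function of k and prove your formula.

Claim: |P_k| = 6·2^k − 2.

Base case: |P_0| = 4, and 6·2^0 − 2 = 4.
Assume |P_m| = 6·2^m − 2.
Then |P_{m+1}| = 1 + |P_m| + 1 + |P_m| = 2|P_m| + 2 = 2(6·2^m − 2) + 2 = 6·2^{m+1} − 4 + 2 = 6·2^{m+1} − 2.
Hence |P_k| = 6·2^k − 2 for every k ≥ 0, by induction.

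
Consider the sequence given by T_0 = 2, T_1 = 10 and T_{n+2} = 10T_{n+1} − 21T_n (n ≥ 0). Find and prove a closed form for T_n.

Claim: T_n = 3^n + 7^n.

Base cases: T_0 = 2 and 3^0 + 7^0 = 2; T_1 = 10 and 3^1 + 7^1 = 10.
Assume T_j = 3^j + 7^j for all 0 ≤ j ≤ k, where k ≥ 1.
Then T_{k+1} = 10T_k − 21T_{k−1} = 10·(3^k + 7^k) − 21·(3^{k−1} + 7^{k−1}) = (10·3 − 21)3^{k−1} + (10·7 − 21)7^{k−1} = 9·3^{k−1} + 49·7^{k−1} = 3^{k+1} + 7^{k+1}.
Hence T_n = 3^n + 7^n for every n ≥ 0, by strong induction.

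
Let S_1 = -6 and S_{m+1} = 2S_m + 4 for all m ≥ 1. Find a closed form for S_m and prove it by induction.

Claim: S_m = -2^m − 4.

Base case: S_1 = -6, and -2^1 − 4 = -2 − 4 = -6.
Assume S_r = -2^r − 4 for some r ≥ 1.
Then S_{r+1} = 2S_r + 4 = 2·(-2^r − 4) + 4 = -2^{r+1} − 8 + 4 = -2^{r+1} − 4.
By induction, S_m = -2^m − 4 for all m ≥ 1.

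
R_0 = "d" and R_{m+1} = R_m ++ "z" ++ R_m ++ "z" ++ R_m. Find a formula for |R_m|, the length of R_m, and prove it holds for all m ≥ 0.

Claim: |R_m| = 2·3^m − 1.

Base case: |R_0| = 1, and 2·3^0 − 1 = 1.
Assume |R_j| = 2·3^j − 1.
Then |R_{j+1}| = 3|R_j| + 2 = 3(2·3^j − 1) + 2 = 2·3^{j+1} − 3 + 2 = 2·3^{j+1} − 1.
So the formula holds for j+1, and by induction |R_m| = 2·3^m − 1 for all m ≥ 0.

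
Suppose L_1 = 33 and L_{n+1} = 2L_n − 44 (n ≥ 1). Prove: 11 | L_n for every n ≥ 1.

Base case: L_1 = 33 = 11·3, so 11 | L_1.
Assume 11 | L_m, so L_m = 11t for some integer t.
Then L_{m+1} = 2L_m − 44 = 2·(11t) − 44 = 11(2t − 4), so 11 | L_{m+1}.
Hence 11 | L_n for every n ≥ 1, by induction.

11 | L_n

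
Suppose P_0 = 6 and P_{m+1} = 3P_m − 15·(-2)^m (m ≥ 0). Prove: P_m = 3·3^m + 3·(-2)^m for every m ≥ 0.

Base case: P_0 = 6, and 3·3^0 + 3·(-2)^0 = 3 + 3 = 6.
Assume P_k = 3·3^k + 3·(-2)^k for some k ≥ 0.
Then P_{k+1} = 3P_k − 15·(-2)^k = 3·(3·3^k + 3·(-2)^k) − 15·(-2)^k = 3·3^{k+1} + 9·(-2)^k − 15·(-2)^k = 3·3^{k+1} − 6·(-2)^k = 3·3^{k+1} + 3·(-2)^{k+1}.
This completes the inductive step, so P_m = 3·3^m + 3·(-2)^m for all m ≥ 0.

P_m = 3·3^m + 3·(-2)^m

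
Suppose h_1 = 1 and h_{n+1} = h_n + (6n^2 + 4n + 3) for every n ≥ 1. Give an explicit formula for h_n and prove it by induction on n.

Claim: h_n = 2n^3 − n^2 + 2n − 2.

Base case: h_1 = 1, and 2·1^3 − 1^2 + 2·1 − 2 = 1.
Assume h_r = 2r^3 − r^2 + 2r − 2.
Then h_{r+1} = h_r + (6r^2 + 4r + 3) = (2r^3 − r^2 + 2r − 2) + (6r^2 + 4r + 3) = 2r^3 + 5r^2 + 6r + 1,
and 2·(r+1)^3 − (r+1)^2 + 2·(r+1) − 2 = 2r^3 + 5r^2 + 6r + 1.
By induction, h_n = 2n^3 − n^2 + 2n − 2 for all n ≥ 1.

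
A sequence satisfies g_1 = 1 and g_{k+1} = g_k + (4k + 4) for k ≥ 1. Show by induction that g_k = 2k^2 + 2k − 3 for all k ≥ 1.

Base case: g_1 = 1, and 2·1^2 + 2·1 − 3 = 1.
Assume g_m = 2m^2 + 2m − 3.
Then g_{m+1} = g_m + (4m + 4) = (2m^2 + 2m − 3) + (4m + 4) = 2m^2 + 6m + 1,
and 2·(m+1)^2 + 2·(m+1) − 3 = 2m^2 + 6m + 1.
This completes the inductive step, so g_k = 2k^2 + 2k − 3 for all k ≥ 1.

g_k = 2k^2 + 2k − 3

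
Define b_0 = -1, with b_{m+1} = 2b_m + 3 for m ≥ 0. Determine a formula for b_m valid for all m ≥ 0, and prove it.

Claim: b_m = 2^{m+1} − 3.

Base case: b_0 = -1, and 2^{0+1} − 3 = 2 − 3 = -1.
Assume b_k = 2^{k+1} − 3 for some k ≥ 0.
Then b_{k+1} = 2b_k + 3 = 2·(2^{k+1} − 3) + 3 = 2^{k+2} − 6 + 3 = 2^{k+2} − 3.
This completes the inductive step, so b_m = 2^{m+1} − 3 for all m ≥ 0.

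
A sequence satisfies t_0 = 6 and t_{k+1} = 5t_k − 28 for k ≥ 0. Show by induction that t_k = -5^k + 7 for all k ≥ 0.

Base case: t_0 = 6, and -5^0 + 7 = -1 + 7 = 6.
Assume t_j = -5^j + 7 for some j ≥ 0.
Then t_{j+1} = 5t_j − 28 = 5·(-5^j + 7) − 28 = -5^{j+1} + 35 − 28 = -5^{j+1} + 7.
By induction, t_k = -5^k + 7 for all k ≥ 0.

t_k = -5^k + 7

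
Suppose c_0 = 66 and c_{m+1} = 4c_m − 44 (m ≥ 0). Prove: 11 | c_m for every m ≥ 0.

Base case: c_0 = 66 = 11·6, so 11 | c_0.
Assume 11 | c_j, so c_j = 11t for some integer t.
Then c_{j+1} = 4c_j − 44 = 4·(11t) − 44 = 11(4t − 4), so 11 | c_{j+1}.
So the property holds for j+1, and by induction 11 | c_m for all m ≥ 0.

11 | c_m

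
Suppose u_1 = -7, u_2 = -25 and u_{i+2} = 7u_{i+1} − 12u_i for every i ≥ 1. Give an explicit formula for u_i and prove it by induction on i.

Claim: u_i = -4^i − 3^i.

Base cases: u_1 = -7 and -4^1 − 3^1 = -7; u_2 = -25 and -4^2 − 3^2 = -25.
Assume u_j = -4^j − 3^j for all 1 ≤ j ≤ k, where k ≥ 2.
Then u_{k+1} = 7u_k − 12u_{k−1} = 7·(-4^k − 3^k) − 12·(-4^{k−1} − 3^{k−1}) = -(7·4 − 12)4^{k−1} − (7·3 − 12)3^{k−1} = -16·4^{k−1} − 9·3^{k−1} = -4^{k+1} − 3^{k+1}.
So the formula holds for k+1, and by strong induction u_i = -4^i − 3^i for all i ≥ 1.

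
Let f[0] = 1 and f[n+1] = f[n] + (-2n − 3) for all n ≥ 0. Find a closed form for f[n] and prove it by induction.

Claim: f[n] = -n^2 − 2n + 1.

Base case: f[0] = 1, and -0^2 − 2·0 + 1 = 1.
Assume f[j] = -j^2 − 2j + 1.
Then f[j+1] = f[j] + (-2j − 3) = (-j^2 − 2j + 1) + (-2j − 3) = -j^2 − 4j − 2,
and -(j+1)^2 − 2·(j+1) + 1 = -j^2 − 4j − 2.
Hence f[n] = -n^2 − 2n + 1 for every n ≥ 0, by induction.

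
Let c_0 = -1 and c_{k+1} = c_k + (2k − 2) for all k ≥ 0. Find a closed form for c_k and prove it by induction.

Claim: c_k = k^2 − 3k − 1.

Base case: c_0 = -1, and 0^2 − 3·0 − 1 = -1.
Assume c_j = j^2 − 3j − 1.
Then c_{j+1} = c_j + (2j − 2) = (j^2 − 3j − 1) + (2j − 2) = j^2 − j − 3,
and (j+1)^2 − 3·(j+1) − 1 = j^2 − j − 3.
This completes the inductive step, so c_k = k^2 − 3k − 1 for all k ≥ 0.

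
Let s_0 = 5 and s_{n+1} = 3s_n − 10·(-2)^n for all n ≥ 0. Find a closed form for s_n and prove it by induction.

Claim: s_n = 3·3^n + 2·(-2)^n.

Base case: s_0 = 5, and 3·3^0 + 2·(-2)^0 = 3 + 2 = 5.
Assume s_r = 3·3^r + 2·(-2)^r for some r ≥ 0.
Then s_{r+1} = 3s_r − 10·(-2)^r = 3·(3·3^r + 2·(-2)^r) − 10·(-2)^r = 3·3^{r+1} + 6·(-2)^r − 10·(-2)^r = 3·3^{r+1} − 4·(-2)^r = 3·3^{r+1} + 2·(-2)^{r+1}.
By induction, s_n = 3·3^n + 2·(-2)^n for all n ≥ 0.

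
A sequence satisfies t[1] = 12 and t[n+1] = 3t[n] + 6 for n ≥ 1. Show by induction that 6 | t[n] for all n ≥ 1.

Base case: t[1] = 12 = 6·2, so 6 | t[1].
Assume 6 | t[k], so t[k] = 6s for some integer s.
Then t[k+1] = 3t[k] + 6 = 3·(6s) + 6 = 6(3s + 1), so 6 | t[k+1].
Hence 6 | t[n] for every n ≥ 1, by induction.

6 | t[n]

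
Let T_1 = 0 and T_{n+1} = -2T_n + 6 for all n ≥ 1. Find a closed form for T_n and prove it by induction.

Claim: T_n = (-2)^n + 2.

Base case: T_1 = 0, and (-2)^1 + 2 = -2 + 2 = 0.
Assume T_k = (-2)^k + 2 for some k ≥ 1.
Then T_{k+1} = -2T_k + 6 = -2·((-2)^k + 2) + 6 = -2·(-2)^k − 4 + 6 = (-2)^{k+1} + 2.
This completes the inductive step, so T_n = (-2)^n + 2 for all n ≥ 1.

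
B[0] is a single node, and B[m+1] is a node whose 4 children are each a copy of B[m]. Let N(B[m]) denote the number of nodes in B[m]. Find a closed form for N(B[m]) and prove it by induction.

Claim: N(B[m]) = (4^{m+1} − 1)/3.

Base case: N(B[0]) = 1, and (4^{0+1} − 1)/3 = 1.
Assume N(B[r]) = (4^{r+1} − 1)/3.
Then N(B[r+1]) = 1 + 4N(B[r]) = 1 + 4·(4^{r+1} − 1)/3 = 1 + (4^{r+2} − 4)/3 = (3 + 4^{r+2} − 4)/3 = (4^{r+2} − 1)/3.
By induction, N(B[m]) = (4^{m+1} − 1)/3 for all m ≥ 0.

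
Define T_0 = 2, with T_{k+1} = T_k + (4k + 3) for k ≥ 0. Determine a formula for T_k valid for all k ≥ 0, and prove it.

Claim: T_k = 2k^2 + k + 2.

Base case: T_0 = 2, and 2·0^2 + 0 + 2 = 2.
Assume T_r = 2r^2 + r + 2.
Then T_{r+1} = T_r + (4r + 3) = (2r^2 + r + 2) + (4r + 3) = 2r^2 + 5r + 5,
and 2·(r+1)^2 + (r+1) + 2 = 2r^2 + 5r + 5.
Hence T_k = 2k^2 + k + 2 for every k ≥ 0, by induction.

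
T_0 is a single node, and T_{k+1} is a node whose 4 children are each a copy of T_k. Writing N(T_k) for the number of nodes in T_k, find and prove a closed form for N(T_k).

Claim: N(T_k) = (4^{k+1} − 1)/3.

Base case: N(T_0) = 1, and (4^{0+1} − 1)/3 = 1.
Assume N(T_m) = (4^{m+1} − 1)/3.
Then N(T_{m+1}) = 1 + 4N(T_m) = 1 + 4·(4^{m+1} − 1)/3 = 1 + (4^{m+2} − 4)/3 = (3 + 4^{m+2} − 4)/3 = (4^{m+2} − 1)/3.
This completes the inductive step, so N(T_k) = (4^{k+1} − 1)/3 for all k ≥ 0.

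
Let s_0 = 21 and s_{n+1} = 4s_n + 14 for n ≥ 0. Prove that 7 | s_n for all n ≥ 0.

Base case: s_0 = 21 = 7·3, so 7 | s_0.
Assume 7 | s_j, so s_j = 7t for some integer t.
Then s_{j+1} = 4s_j + 14 = 4·(7t) + 14 = 7(4t + 2), so 7 | s_{j+1}.
This completes the inductive step, so 7 | s_n for all n ≥ 0.

7 | s_n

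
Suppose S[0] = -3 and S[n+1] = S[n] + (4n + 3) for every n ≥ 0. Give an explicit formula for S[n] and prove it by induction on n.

Claim: S[n] = 2n^2 + n − 3.

Base case: S[0] = -3, and 2·0^2 + 0 − 3 = -3.
Assume S[k] = 2k^2 + k − 3.
Then S[k+1] = S[k] + (4k + 3) = (2k^2 + k − 3) + (4k + 3) = 2k^2 + 5k,
and 2·(k+1)^2 + (k+1) − 3 = 2k^2 + 5k.
By induction, S[n] = 2n^2 + n − 3 for all n ≥ 0.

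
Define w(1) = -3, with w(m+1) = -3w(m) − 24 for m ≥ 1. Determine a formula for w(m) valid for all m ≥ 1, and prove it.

Claim: w(m) = -(-3)^m − 6.

Base case: w(1) = -3, and -(-3)^1 − 6 = 3 − 6 = -3.
Assume w(j) = -(-3)^j − 6 for some j ≥ 1.
Then w(j+1) = -3w(j) − 24 = -3·(-(-3)^j − 6) − 24 = 3·(-3)^j + 18 − 24 = -(-3)^{j+1} − 6.
So the formula holds for j+1, and by induction w(m) = -(-3)^m − 6 for all m ≥ 1.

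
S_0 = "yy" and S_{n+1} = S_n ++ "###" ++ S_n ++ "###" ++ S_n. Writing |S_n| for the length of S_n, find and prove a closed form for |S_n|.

Claim: |S_n| = 5·3^n − 3.

Base case: |S_0| = 2, and 5·3^0 − 3 = 2.
Assume |S_j| = 5·3^j − 3.
Then |S_{j+1}| = 3|S_j| + 6 = 3(5·3^j − 3) + 6 = 5·3^{j+1} − 9 + 6 = 5·3^{j+1} − 3.
By induction, |S_n| = 5·3^n − 3 for all n ≥ 0.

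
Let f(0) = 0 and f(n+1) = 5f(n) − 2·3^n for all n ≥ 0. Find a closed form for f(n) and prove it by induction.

Claim: f(n) = -5^n + 3^n.

Base case: f(0) = 0, and -5^0 + 3^0 = -1 + 1 = 0.
Assume f(k) = -5^k + 3^k for some k ≥ 0.
Then f(k+1) = 5f(k) − 2·3^k = 5·(-5^k + 3^k) − 2·3^k = -5^{k+1} + 5·3^k − 2·3^k = -5^{k+1} + 3·3^k = -5^{k+1} + 3^{k+1}.
Hence f(n) = -5^n + 3^n for every n ≥ 0, by induction.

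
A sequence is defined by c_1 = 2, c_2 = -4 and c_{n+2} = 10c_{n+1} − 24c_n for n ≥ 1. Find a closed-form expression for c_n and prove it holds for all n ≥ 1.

Claim: c_n = -6^n + 2·4^n.

Base cases: c_1 = 2 and -6^1 + 2·4^1 = 2; c_2 = -4 and -6^2 + 2·4^2 = -4.
Assume c_j = -6^j + 2·4^j for all 1 ≤ j ≤ k, where k ≥ 2.
Then c_{k+1} = 10c_k − 24c_{k−1} = 10·(-6^k + 2·4^k) − 24·(-6^{k−1} + 2·4^{k−1}) = -(10·6 − 24)6^{k−1} + 2·(10·4 − 24)4^{k−1} = -36·6^{k−1} + 32·4^{k−1} = -6^{k+1} + 2·4^{k+1}.
By strong induction, c_n = -6^n + 2·4^n for all n ≥ 1.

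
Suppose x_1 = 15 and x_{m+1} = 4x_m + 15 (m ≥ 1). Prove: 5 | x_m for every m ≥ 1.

Base case: x_1 = 15 = 5·3, so 5 | x_1.
Assume 5 | x_k, so x_k = 5t for some integer t.
Then x_{k+1} = 4x_k + 15 = 4·(5t) + 15 = 5(4t + 3), so 5 | x_{k+1}.
So the property holds for k+1, and by induction 5 | x_m for all m ≥ 1.

5 | x_m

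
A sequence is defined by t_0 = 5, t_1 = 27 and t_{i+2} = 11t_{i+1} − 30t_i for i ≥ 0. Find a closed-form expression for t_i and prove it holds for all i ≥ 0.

Claim: t_i = 3·5^i + 2·6^i.

Base cases: t_0 = 5 and 3·5^0 + 2·6^0 = 5; t_1 = 27 and 3·5^1 + 2·6^1 = 27.
Assume t_j = 3·5^j + 2·6^j for all 0 ≤ j ≤ m, where m ≥ 1.
Then t_{m+1} = 11t_m − 30t_{m−1} = 11·(3·5^m + 2·6^m) − 30·(3·5^{m−1} + 2·6^{m−1}) = 3·(11·5 − 30)5^{m−1} + 2·(11·6 − 30)6^{m−1} = 75·5^{m−1} + 72·6^{m−1} = 3·5^{m+1} + 2·6^{m+1}.
So the formula holds for m+1, and by strong induction t_i = 3·5^i + 2·6^i for all i ≥ 0.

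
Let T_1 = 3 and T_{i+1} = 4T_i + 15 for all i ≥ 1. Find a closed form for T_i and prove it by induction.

Claim: T_i = 2·4^i − 5.

Base case: T_1 = 3, and 2·4^1 − 5 = 8 − 5 = 3.
Assume T_j = 2·4^j − 5 for some j ≥ 1.
Then T_{j+1} = 4T_j + 15 = 4·(2·4^j − 5) + 15 = 8·4^j − 20 + 15 = 2·4^{j+1} − 5.
So the formula holds for j+1, and by induction T_i = 2·4^i − 5 for all i ≥ 1.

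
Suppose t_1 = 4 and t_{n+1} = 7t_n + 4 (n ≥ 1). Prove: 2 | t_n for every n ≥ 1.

Base case: t_1 = 4 = 2·2, so 2 | t_1.
Assume 2 | t_m, so t_m = 2s for some integer s.
Then t_{m+1} = 7t_m + 4 = 7·(2s) + 4 = 2(7s + 2), so 2 | t_{m+1}.
So the property holds for m+1, and by induction 2 | t_n for all n ≥ 1.

2 | t_n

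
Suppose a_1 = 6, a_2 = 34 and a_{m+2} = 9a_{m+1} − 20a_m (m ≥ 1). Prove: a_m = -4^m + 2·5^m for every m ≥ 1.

Base cases: a_1 = 6 and -4^1 + 2·5^1 = 6; a_2 = 34 and -4^2 + 2·5^2 = 34.
Assume a_j = -4^j + 2·5^j for all 1 ≤ j ≤ r, where r ≥ 2.
Then a_{r+1} = 9a_r − 20a_{r−1} = 9·(-4^r + 2·5^r) − 20·(-4^{r−1} + 2·5^{r−1}) = -(9·4 − 20)4^{r−1} + 2·(9·5 − 20)5^{r−1} = -16·4^{r−1} + 50·5^{r−1} = -4^{r+1} + 2·5^{r+1}.
By strong induction, a_m = -4^m + 2·5^m for all m ≥ 1.

a_m = -4^m + 2·5^m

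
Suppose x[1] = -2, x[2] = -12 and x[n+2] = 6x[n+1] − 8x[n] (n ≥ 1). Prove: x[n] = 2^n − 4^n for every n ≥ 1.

Base cases: x[1] = -2 and 2^1 − 4^1 = -2; x[2] = -12 and 2^2 − 4^2 = -12.
Assume x[j] = 2^j − 4^j for all 1 ≤ j ≤ r, where r ≥ 2.
Then x[r+1] = 6x[r] − 8x[r−1] = 6·(2^r − 4^r) − 8·(2^{r−1} − 4^{r−1}) = (6·2 − 8)2^{r−1} − (6·4 − 8)4^{r−1} = 4·2^{r−1} − 16·4^{r−1} = 2^{r+1} − 4^{r+1}.
Hence x[n] = 2^n − 4^n for every n ≥ 1, by strong induction.

x[n] = 2^n − 4^n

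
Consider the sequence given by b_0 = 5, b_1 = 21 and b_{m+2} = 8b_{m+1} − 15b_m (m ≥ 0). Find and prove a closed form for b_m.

Claim: b_m = 3·5^m + 2·3^m.

Base cases: b_0 = 5 and 3·5^0 + 2·3^0 = 5; b_1 = 21 and 3·5^1 + 2·3^1 = 21.
Assume b_j = 3·5^j + 2·3^j for all 0 ≤ j ≤ r, where r ≥ 1.
Then b_{r+1} = 8b_r − 15b_{r−1} = 8·(3·5^r + 2·3^r) − 15·(3·5^{r−1} + 2·3^{r−1}) = 3·(8·5 − 15)5^{r−1} + 2·(8·3 − 15)3^{r−1} = 75·5^{r−1} + 18·3^{r−1} = 3·5^{r+1} + 2·3^{r+1}.
So the formula holds for r+1, and by strong induction b_m = 3·5^m + 2·3^m for all m ≥ 0.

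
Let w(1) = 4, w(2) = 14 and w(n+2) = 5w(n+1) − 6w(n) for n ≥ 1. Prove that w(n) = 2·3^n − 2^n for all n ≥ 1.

Base cases: w(1) = 4 and 2·3^1 − 2^1 = 4; w(2) = 14 and 2·3^2 − 2^2 = 14.
Assume w(j) = 2·3^j − 2^j for all 1 ≤ j ≤ k, where k ≥ 2.
Then w(k+1) = 5w(k) − 6w(k−1) = 5·(2·3^k − 2^k) − 6·(2·3^{k−1} − 2^{k−1}) = 2·(5·3 − 6)3^{k−1} − (5·2 − 6)2^{k−1} = 18·3^{k−1} − 4·2^{k−1} = 2·3^{k+1} − 2^{k+1}.
So the formula holds for k+1, and by strong induction w(n) = 2·3^n − 2^n for all n ≥ 1.

w(n) = 2·3^n − 2^n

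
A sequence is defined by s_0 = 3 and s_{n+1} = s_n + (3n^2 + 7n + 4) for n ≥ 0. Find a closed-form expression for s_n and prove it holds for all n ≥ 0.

Claim: s_n = n^3 + 2n^2 + n + 3.

Base case: s_0 = 3, and 0^3 + 2·0^2 + 0 + 3 = 3.
Assume s_k = k^3 + 2k^2 + k + 3.
Then s_{k+1} = s_k + (3k^2 + 7k + 4) = (k^3 + 2k^2 + k + 3) + (3k^2 + 7k + 4) = k^3 + 5k^2 + 8k + 7,
and (k+1)^3 + 2·(k+1)^2 + (k+1) + 3 = k^3 + 5k^2 + 8k + 7.
This completes the inductive step, so s_n = n^3 + 2n^2 + n + 3 for all n ≥ 0.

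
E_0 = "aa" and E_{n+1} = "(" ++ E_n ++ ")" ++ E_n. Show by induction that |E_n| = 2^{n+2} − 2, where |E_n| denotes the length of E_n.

Base case: |E_0| = 2, and 2^{0+2} − 2 = 2.
Assume |E_r| = 2^{r+2} − 2.
Then |E_{r+1}| = 1 + |E_r| + 1 + |E_r| = 2|E_r| + 2 = 2(2^{r+2} − 2) + 2 = 2^{r+3} − 4 + 2 = 2^{r+3} − 2.
This completes the inductive step, so |E_n| = 2^{n+2} − 2 for all n ≥ 0.

|E_n| = 2^{n+2} − 2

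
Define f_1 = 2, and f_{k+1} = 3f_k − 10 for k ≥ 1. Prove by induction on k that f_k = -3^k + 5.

Base case: f_1 = 2, and -3^1 + 5 = -3 + 5 = 2.
Assume f_m = -3^m + 5 for some m ≥ 1.
Then f_{m+1} = 3f_m − 10 = 3·(-3^m + 5) − 10 = -3^{m+1} + 15 − 10 = -3^{m+1} + 5.
So the formula holds for m+1, and by induction f_k = -3^k + 5 for all k ≥ 1.

f_k = -3^k + 5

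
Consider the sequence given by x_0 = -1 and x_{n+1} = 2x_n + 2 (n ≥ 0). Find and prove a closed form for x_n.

Claim: x_n = 2^n − 2.

Base case: x_0 = -1, and 2^0 − 2 = 1 − 2 = -1.
Assume x_r = 2^r − 2 for some r ≥ 0.
Then x_{r+1} = 2x_r + 2 = 2·(2^r − 2) + 2 = 2^{r+1} − 4 + 2 = 2^{r+1} − 2.
By induction, x_n = 2^n − 2 for all n ≥ 0.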